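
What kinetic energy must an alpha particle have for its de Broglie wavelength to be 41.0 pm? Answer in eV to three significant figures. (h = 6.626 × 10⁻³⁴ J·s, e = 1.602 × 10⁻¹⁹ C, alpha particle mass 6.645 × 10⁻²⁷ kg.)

KE = 0.123 eV

p = h/λ = 6.626 × 10⁻³⁴ / 4.100 × 10⁻¹¹ = 1.616 × 10⁻²³ kg·m/s.
KE = p²/(2m) = (1.616 × 10⁻²³)² / (2 × 6.645 × 10⁻²⁷) = 1.965 × 10⁻²⁰ J = 0.123 eV.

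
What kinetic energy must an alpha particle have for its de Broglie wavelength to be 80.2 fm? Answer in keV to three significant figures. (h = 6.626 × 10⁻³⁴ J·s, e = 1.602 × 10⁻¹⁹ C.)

p = h/λ = 6.626 × 10⁻³⁴ / 8.020 × 10⁻¹⁴ = 8.262 × 10⁻²¹ kg·m/s.
KE = p²/(2m) = (8.262 × 10⁻²¹)² / (2 × 6.645 × 10⁻²⁷) = 5.136 × 10⁻¹⁵ J = 32.1 keV.

KE = 32.1 keV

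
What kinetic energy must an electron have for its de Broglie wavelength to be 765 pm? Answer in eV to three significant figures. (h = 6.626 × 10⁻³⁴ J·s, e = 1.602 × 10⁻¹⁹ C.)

KE = 2.57 eV

p = h/λ = 6.626 × 10⁻³⁴ / 7.650 × 10⁻¹⁰ = 8.661 × 10⁻²⁵ kg·m/s.
KE = p²/(2m) = (8.661 × 10⁻²⁵)² / (2 × 9.109 × 10⁻³¹) = 4.118 × 10⁻¹⁹ J = 2.57 eV.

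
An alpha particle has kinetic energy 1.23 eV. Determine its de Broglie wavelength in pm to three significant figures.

λ = 12.9 pm

KE = 1.23 eV = 1.970 × 10⁻¹⁹ J.
p = √(2mKE) = √(2 × 6.645 × 10⁻²⁷ × 1.970 × 10⁻¹⁹) = 5.117 × 10⁻²³ kg·m/s.
λ = h/p = 6.626 × 10⁻³⁴ / 5.117 × 10⁻²³ = 1.29 × 10⁻¹¹ m = 12.9 pm.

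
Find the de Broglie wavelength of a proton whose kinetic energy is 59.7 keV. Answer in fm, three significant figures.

λ = 117 fm

KE = 59.7 keV = 9.564 × 10⁻¹⁵ J.
p = √(2mKE) = √(2 × 1.673 × 10⁻²⁷ × 9.564 × 10⁻¹⁵) = 5.657 × 10⁻²¹ kg·m/s.
λ = h/p = 6.626 × 10⁻³⁴ / 5.657 × 10⁻²¹ = 1.17 × 10⁻¹³ m = 117 fm.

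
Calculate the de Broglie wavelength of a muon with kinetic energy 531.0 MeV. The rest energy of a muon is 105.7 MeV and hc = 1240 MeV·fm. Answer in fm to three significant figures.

λ = 1.97 fm

Total energy E = KE + m₀c² = 531.0 + 105.7 = 636.7 MeV.
(pc)² = E² − (m₀c²)² = (636.7)² − (105.7)² = 3.942 × 10⁵ MeV², so pc = 627.9 MeV.
λ = hc/(pc) = 1240 MeV·fm / 627.9 MeV = 1.97 fm.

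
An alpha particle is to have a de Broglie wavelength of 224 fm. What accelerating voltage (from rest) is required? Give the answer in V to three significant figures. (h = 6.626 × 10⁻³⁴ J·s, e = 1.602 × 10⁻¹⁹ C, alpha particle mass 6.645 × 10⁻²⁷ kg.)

p = h/λ = 6.626 × 10⁻³⁴ / 2.240 × 10⁻¹³ = 2.958 × 10⁻²¹ kg·m/s.
KE = p²/(2m) = 6.584 × 10⁻¹⁶ J.
V = KE/2e = 6.584 × 10⁻¹⁶ / (2 × 1.602 × 10⁻¹⁹) = 2050 V.

V = 2050 V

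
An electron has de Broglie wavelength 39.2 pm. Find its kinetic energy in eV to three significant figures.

KE = 979 eV

p = h/λ = 6.626 × 10⁻³⁴ / 3.920 × 10⁻¹¹ = 1.690 × 10⁻²³ kg·m/s.
KE = p²/(2m) = (1.690 × 10⁻²³)² / (2 × 9.109 × 10⁻³¹) = 1.568 × 10⁻¹⁶ J = 979 eV.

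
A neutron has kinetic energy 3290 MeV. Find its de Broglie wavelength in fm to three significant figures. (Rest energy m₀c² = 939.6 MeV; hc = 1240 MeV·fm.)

λ = 0.301 fm

Total energy E = KE + m₀c² = 3290 + 939.6 = 4229.6 MeV.
(pc)² = E² − (m₀c²)² = (4229.6)² − (939.6)² = 1.701 × 10⁷ MeV², so pc = 4124 MeV.
λ = hc/(pc) = 1240 MeV·fm / 4124 MeV = 0.301 fm.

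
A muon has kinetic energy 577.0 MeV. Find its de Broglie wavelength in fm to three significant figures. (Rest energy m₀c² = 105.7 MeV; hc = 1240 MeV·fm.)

λ = 1.84 fm

Total energy E = KE + m₀c² = 577.0 + 105.7 = 682.7 MeV.
(pc)² = E² − (m₀c²)² = (682.7)² − (105.7)² = 4.549 × 10⁵ MeV², so pc = 674.5 MeV.
λ = hc/(pc) = 1240 MeV·fm / 674.5 MeV = 1.84 fm.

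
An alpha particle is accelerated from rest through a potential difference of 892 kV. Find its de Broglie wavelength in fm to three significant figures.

λ = 10.8 fm

KE = 2eV = 2 × 1.602 × 10⁻¹⁹ × 8.920 × 10⁵ = 2.858 × 10⁻¹³ J.
p = √(2mKE) = √(2 × 6.645 × 10⁻²⁷ × 2.858 × 10⁻¹³) = 6.163 × 10⁻²⁰ kg·m/s.
λ = h/p = 6.626 × 10⁻³⁴ / 6.163 × 10⁻²⁰ = 1.08 × 10⁻¹⁴ m = 10.8 fm.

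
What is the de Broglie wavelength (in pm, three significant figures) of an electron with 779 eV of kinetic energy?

λ = 43.9 pm

KE = 779 eV = 1.248 × 10⁻¹⁶ J.
p = √(2mKE) = √(2 × 9.109 × 10⁻³¹ × 1.248 × 10⁻¹⁶) = 1.508 × 10⁻²³ kg·m/s.
λ = h/p = 6.626 × 10⁻³⁴ / 1.508 × 10⁻²³ = 4.39 × 10⁻¹¹ m = 43.9 pm.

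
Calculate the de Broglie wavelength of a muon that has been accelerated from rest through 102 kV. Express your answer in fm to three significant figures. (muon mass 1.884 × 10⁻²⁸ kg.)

KE = eV = 1.602 × 10⁻¹⁹ × 1.020 × 10⁵ = 1.634 × 10⁻¹⁴ J.
p = √(2mKE) = √(2 × 1.884 × 10⁻²⁸ × 1.634 × 10⁻¹⁴) = 2.481 × 10⁻²¹ kg·m/s.
λ = h/p = 6.626 × 10⁻³⁴ / 2.481 × 10⁻²¹ = 2.67 × 10⁻¹³ m = 267 fm.

λ = 267 fm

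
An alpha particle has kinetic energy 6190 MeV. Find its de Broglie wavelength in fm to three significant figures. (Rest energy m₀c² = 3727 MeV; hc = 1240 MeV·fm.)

Total energy E = KE + m₀c² = 6190 + 3727 = 9917 MeV.
(pc)² = E² − (m₀c²)² = (9917)² − (3727)² = 8.446 × 10⁷ MeV², so pc = 9190 MeV.
λ = hc/(pc) = 1240 MeV·fm / 9190 MeV = 0.135 fm.

λ = 0.135 fm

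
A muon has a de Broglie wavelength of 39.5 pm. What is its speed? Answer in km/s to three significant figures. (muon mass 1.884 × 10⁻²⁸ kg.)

p = h/λ = 6.626 × 10⁻³⁴ / 3.950 × 10⁻¹¹ = 1.677 × 10⁻²³ kg·m/s.
v = p/m = 1.677 × 10⁻²³ / 1.884 × 10⁻²⁸ = 8.90 × 10⁴ m/s = 89.0 km/s.

v = 89.0 km/s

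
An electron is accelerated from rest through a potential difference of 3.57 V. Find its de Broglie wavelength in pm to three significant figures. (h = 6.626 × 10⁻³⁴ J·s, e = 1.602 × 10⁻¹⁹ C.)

KE = eV = 1.602 × 10⁻¹⁹ × 3.570 = 5.719 × 10⁻¹⁹ J.
p = √(2mKE) = √(2 × 9.109 × 10⁻³¹ × 5.719 × 10⁻¹⁹) = 1.021 × 10⁻²⁴ kg·m/s.
λ = h/p = 6.626 × 10⁻³⁴ / 1.021 × 10⁻²⁴ = 6.49 × 10⁻¹⁰ m = 649 pm.

λ = 649 pm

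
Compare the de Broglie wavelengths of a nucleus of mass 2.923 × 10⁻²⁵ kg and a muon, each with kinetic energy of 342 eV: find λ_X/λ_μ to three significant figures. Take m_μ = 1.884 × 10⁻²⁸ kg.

λ_X/λ_μ = 0.0254

At fixed KE, p = √(2mKE) so λ = h/p ∝ 1/√m.
λ_X/λ_μ = √(m_μ/m_X) = √(1.884 × 10⁻²⁸/2.923 × 10⁻²⁵) = √(6.445 × 10⁻⁴) = 0.0254.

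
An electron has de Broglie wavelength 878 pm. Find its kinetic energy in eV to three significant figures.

KE = 1.95 eV

p = h/λ = 6.626 × 10⁻³⁴ / 8.780 × 10⁻¹⁰ = 7.547 × 10⁻²⁵ kg·m/s.
KE = p²/(2m) = (7.547 × 10⁻²⁵)² / (2 × 9.109 × 10⁻³¹) = 3.126 × 10⁻¹⁹ J = 1.95 eV.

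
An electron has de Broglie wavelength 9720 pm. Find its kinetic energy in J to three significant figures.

KE = 2.55 × 10⁻²¹ J

p = h/λ = 6.626 × 10⁻³⁴ / 9.720 × 10⁻⁹ = 6.817 × 10⁻²⁶ kg·m/s.
KE = p²/(2m) = (6.817 × 10⁻²⁶)² / (2 × 9.109 × 10⁻³¹) = 2.551 × 10⁻²¹ J = 2.55 × 10⁻²¹ J.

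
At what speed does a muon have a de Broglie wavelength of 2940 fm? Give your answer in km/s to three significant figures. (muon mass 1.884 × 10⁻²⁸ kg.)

p = h/λ = 6.626 × 10⁻³⁴ / 2.940 × 10⁻¹² = 2.254 × 10⁻²² kg·m/s.
v = p/m = 2.254 × 10⁻²² / 1.884 × 10⁻²⁸ = 1.20 × 10⁶ m/s = 1200 km/s.

v = 1200 km/s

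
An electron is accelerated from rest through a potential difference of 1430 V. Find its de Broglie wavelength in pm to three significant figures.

λ = 32.4 pm

KE = eV = 1.602 × 10⁻¹⁹ × 1430 = 2.291 × 10⁻¹⁶ J.
p = √(2mKE) = √(2 × 9.109 × 10⁻³¹ × 2.291 × 10⁻¹⁶) = 2.043 × 10⁻²³ kg·m/s.
λ = h/p = 6.626 × 10⁻³⁴ / 2.043 × 10⁻²³ = 3.24 × 10⁻¹¹ m = 32.4 pm.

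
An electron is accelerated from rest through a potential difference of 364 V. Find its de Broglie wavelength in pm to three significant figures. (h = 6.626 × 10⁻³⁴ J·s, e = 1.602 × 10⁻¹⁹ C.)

λ = 64.3 pm

KE = eV = 1.602 × 10⁻¹⁹ × 364.0 = 5.831 × 10⁻¹⁷ J.
p = √(2mKE) = √(2 × 9.109 × 10⁻³¹ × 5.831 × 10⁻¹⁷) = 1.031 × 10⁻²³ kg·m/s.
λ = h/p = 6.626 × 10⁻³⁴ / 1.031 × 10⁻²³ = 6.43 × 10⁻¹¹ m = 64.3 pm.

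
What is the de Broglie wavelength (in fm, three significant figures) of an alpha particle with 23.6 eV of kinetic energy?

KE = 23.6 eV = 3.781 × 10⁻¹⁸ J.
p = √(2mKE) = √(2 × 6.645 × 10⁻²⁷ × 3.781 × 10⁻¹⁸) = 2.242 × 10⁻²² kg·m/s.
λ = h/p = 6.626 × 10⁻³⁴ / 2.242 × 10⁻²² = 2.96 × 10⁻¹² m = 2960 fm.

λ = 2960 fm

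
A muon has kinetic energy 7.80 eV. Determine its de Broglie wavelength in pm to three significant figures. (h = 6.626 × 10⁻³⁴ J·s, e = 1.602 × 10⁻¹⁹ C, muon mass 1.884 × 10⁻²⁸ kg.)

λ = 30.5 pm

KE = 7.80 eV = 1.250 × 10⁻¹⁸ J.
p = √(2mKE) = √(2 × 1.884 × 10⁻²⁸ × 1.250 × 10⁻¹⁸) = 2.170 × 10⁻²³ kg·m/s.
λ = h/p = 6.626 × 10⁻³⁴ / 2.170 × 10⁻²³ = 3.05 × 10⁻¹¹ m = 30.5 pm.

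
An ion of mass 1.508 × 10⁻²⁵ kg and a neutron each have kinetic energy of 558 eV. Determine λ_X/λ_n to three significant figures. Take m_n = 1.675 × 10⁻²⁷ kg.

At fixed KE, p = √(2mKE) so λ = h/p ∝ 1/√m.
λ_X/λ_n = √(m_n/m_X) = √(1.675 × 10⁻²⁷/1.508 × 10⁻²⁵) = √(0.01111) = 0.105.

λ_X/λ_n = 0.105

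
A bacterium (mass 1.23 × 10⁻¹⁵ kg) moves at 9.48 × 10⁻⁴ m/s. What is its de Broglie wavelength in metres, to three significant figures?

p = mv = 1.23 × 10⁻¹⁵ × 9.48 × 10⁻⁴ = 1.166 × 10⁻¹⁸ kg·m/s.
λ = h/p = 6.626 × 10⁻³⁴ / 1.166 × 10⁻¹⁸ = 5.68 × 10⁻¹⁶ m.

λ = 5.68 × 10⁻¹⁶ m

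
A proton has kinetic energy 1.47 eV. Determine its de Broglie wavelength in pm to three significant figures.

KE = 1.47 eV = 2.355 × 10⁻¹⁹ J.
p = √(2mKE) = √(2 × 1.673 × 10⁻²⁷ × 2.355 × 10⁻¹⁹) = 2.807 × 10⁻²³ kg·m/s.
λ = h/p = 6.626 × 10⁻³⁴ / 2.807 × 10⁻²³ = 2.36 × 10⁻¹¹ m = 23.6 pm.

λ = 23.6 pm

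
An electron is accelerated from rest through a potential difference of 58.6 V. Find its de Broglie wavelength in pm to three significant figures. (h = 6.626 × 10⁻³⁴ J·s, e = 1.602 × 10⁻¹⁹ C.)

KE = eV = 1.602 × 10⁻¹⁹ × 58.60 = 9.388 × 10⁻¹⁸ J.
p = √(2mKE) = √(2 × 9.109 × 10⁻³¹ × 9.388 × 10⁻¹⁸) = 4.136 × 10⁻²⁴ kg·m/s.
λ = h/p = 6.626 × 10⁻³⁴ / 4.136 × 10⁻²⁴ = 1.60 × 10⁻¹⁰ m = 160 pm.

λ = 160 pm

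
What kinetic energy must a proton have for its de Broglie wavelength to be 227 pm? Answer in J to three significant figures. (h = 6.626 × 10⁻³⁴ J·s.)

KE = 2.55 × 10⁻²¹ J

p = h/λ = 6.626 × 10⁻³⁴ / 2.270 × 10⁻¹⁰ = 2.919 × 10⁻²⁴ kg·m/s.
KE = p²/(2m) = (2.919 × 10⁻²⁴)² / (2 × 1.673 × 10⁻²⁷) = 2.546 × 10⁻²¹ J = 2.55 × 10⁻²¹ J.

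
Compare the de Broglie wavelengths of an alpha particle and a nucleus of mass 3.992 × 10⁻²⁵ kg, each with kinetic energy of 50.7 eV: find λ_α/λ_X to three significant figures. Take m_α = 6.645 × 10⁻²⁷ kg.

λ_α/λ_X = 7.75

At fixed KE, p = √(2mKE) so λ = h/p ∝ 1/√m.
λ_α/λ_X = √(m_X/m_α) = √(3.992 × 10⁻²⁵/6.645 × 10⁻²⁷) = √(60.08) = 7.75.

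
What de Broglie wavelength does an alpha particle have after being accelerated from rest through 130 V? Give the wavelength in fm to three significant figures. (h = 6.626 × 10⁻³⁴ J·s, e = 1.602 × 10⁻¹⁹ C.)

KE = 2eV = 2 × 1.602 × 10⁻¹⁹ × 130.0 = 4.165 × 10⁻¹⁷ J.
p = √(2mKE) = √(2 × 6.645 × 10⁻²⁷ × 4.165 × 10⁻¹⁷) = 7.440 × 10⁻²² kg·m/s.
λ = h/p = 6.626 × 10⁻³⁴ / 7.440 × 10⁻²² = 8.91 × 10⁻¹³ m = 891 fm.

λ = 891 fm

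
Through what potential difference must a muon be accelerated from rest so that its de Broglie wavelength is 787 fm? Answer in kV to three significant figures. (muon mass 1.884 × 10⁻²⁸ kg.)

V = 11.7 kV

p = h/λ = 6.626 × 10⁻³⁴ / 7.870 × 10⁻¹³ = 8.419 × 10⁻²² kg·m/s.
KE = p²/(2m) = 1.881 × 10⁻¹⁵ J.
V = KE/e = 1.881 × 10⁻¹⁵ / (1.602 × 10⁻¹⁹) = 11.7 kV.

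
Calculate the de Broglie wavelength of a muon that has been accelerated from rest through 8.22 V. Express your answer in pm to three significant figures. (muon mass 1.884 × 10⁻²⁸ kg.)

KE = eV = 1.602 × 10⁻¹⁹ × 8.220 = 1.317 × 10⁻¹⁸ J.
p = √(2mKE) = √(2 × 1.884 × 10⁻²⁸ × 1.317 × 10⁻¹⁸) = 2.228 × 10⁻²³ kg·m/s.
λ = h/p = 6.626 × 10⁻³⁴ / 2.228 × 10⁻²³ = 2.97 × 10⁻¹¹ m = 29.7 pm.

λ = 29.7 pm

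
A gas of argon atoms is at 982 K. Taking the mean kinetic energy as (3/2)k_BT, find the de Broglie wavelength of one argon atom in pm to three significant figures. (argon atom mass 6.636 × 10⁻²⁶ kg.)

KE = (3/2)k_BT = 1.5 × 1.381 × 10⁻²³ × 982 = 2.034 × 10⁻²⁰ J.
p = √(2mKE) = √(2 × 6.636 × 10⁻²⁶ × 2.034 × 10⁻²⁰) = 5.196 × 10⁻²³ kg·m/s.
λ = h/p = 1.28 × 10⁻¹¹ m = 12.8 pm.

λ = 12.8 pm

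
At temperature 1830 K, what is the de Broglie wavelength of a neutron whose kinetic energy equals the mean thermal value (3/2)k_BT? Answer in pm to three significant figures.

KE = (3/2)k_BT = 1.5 × 1.381 × 10⁻²³ × 1830 = 3.791 × 10⁻²⁰ J.
p = √(2mKE) = √(2 × 1.675 × 10⁻²⁷ × 3.791 × 10⁻²⁰) = 1.127 × 10⁻²³ kg·m/s.
λ = h/p = 5.88 × 10⁻¹¹ m = 58.8 pm.

λ = 58.8 pm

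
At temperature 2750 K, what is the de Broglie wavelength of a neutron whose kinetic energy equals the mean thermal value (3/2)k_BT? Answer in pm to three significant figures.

KE = (3/2)k_BT = 1.5 × 1.381 × 10⁻²³ × 2750 = 5.697 × 10⁻²⁰ J.
p = √(2mKE) = √(2 × 1.675 × 10⁻²⁷ × 5.697 × 10⁻²⁰) = 1.381 × 10⁻²³ kg·m/s.
λ = h/p = 4.80 × 10⁻¹¹ m = 48.0 pm.

λ = 48.0 pm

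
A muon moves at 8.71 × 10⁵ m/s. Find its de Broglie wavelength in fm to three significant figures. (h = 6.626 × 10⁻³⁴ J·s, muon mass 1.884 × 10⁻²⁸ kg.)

λ = 4040 fm

p = mv = 1.884 × 10⁻²⁸ × 8.71 × 10⁵ = 1.641 × 10⁻²² kg·m/s.
λ = h/p = 6.626 × 10⁻³⁴ / 1.641 × 10⁻²² = 4.04 × 10⁻¹² m = 4040 fm.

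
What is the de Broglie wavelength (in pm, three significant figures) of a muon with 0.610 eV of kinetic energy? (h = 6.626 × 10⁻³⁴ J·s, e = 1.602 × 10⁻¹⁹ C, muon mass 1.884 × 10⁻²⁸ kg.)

KE = 0.610 eV = 9.772 × 10⁻²⁰ J.
p = √(2mKE) = √(2 × 1.884 × 10⁻²⁸ × 9.772 × 10⁻²⁰) = 6.068 × 10⁻²⁴ kg·m/s.
λ = h/p = 6.626 × 10⁻³⁴ / 6.068 × 10⁻²⁴ = 1.09 × 10⁻¹⁰ m = 109 pm.

λ = 109 pm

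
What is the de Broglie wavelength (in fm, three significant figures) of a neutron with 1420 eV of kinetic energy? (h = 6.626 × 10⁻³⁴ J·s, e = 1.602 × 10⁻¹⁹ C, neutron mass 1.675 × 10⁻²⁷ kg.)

KE = 1420 eV = 2.275 × 10⁻¹⁶ J.
p = √(2mKE) = √(2 × 1.675 × 10⁻²⁷ × 2.275 × 10⁻¹⁶) = 8.730 × 10⁻²² kg·m/s.
λ = h/p = 6.626 × 10⁻³⁴ / 8.730 × 10⁻²² = 7.59 × 10⁻¹³ m = 759 fm.

λ = 759 fm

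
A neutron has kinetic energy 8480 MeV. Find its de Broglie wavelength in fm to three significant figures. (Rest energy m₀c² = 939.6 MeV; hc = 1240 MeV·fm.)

λ = 0.132 fm

Total energy E = KE + m₀c² = 8480 + 939.6 = 9419.6 MeV.
(pc)² = E² − (m₀c²)² = (9419.6)² − (939.6)² = 8.785 × 10⁷ MeV², so pc = 9373 MeV.
λ = hc/(pc) = 1240 MeV·fm / 9373 MeV = 0.132 fm.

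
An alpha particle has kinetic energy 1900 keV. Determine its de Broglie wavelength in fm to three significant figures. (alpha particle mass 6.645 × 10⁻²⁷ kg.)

KE = 1900 keV = 3.044 × 10⁻¹³ J.
p = √(2mKE) = √(2 × 6.645 × 10⁻²⁷ × 3.044 × 10⁻¹³) = 6.360 × 10⁻²⁰ kg·m/s.
λ = h/p = 6.626 × 10⁻³⁴ / 6.360 × 10⁻²⁰ = 1.04 × 10⁻¹⁴ m = 10.4 fm.

λ = 10.4 fm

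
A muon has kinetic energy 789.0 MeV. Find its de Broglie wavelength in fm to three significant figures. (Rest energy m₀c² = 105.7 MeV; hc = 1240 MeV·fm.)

Total energy E = KE + m₀c² = 789.0 + 105.7 = 894.7 MeV.
(pc)² = E² − (m₀c²)² = (894.7)² − (105.7)² = 7.893 × 10⁵ MeV², so pc = 888.4 MeV.
λ = hc/(pc) = 1240 MeV·fm / 888.4 MeV = 1.40 fm.

λ = 1.40 fm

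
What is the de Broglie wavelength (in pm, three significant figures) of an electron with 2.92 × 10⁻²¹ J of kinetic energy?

p = √(2mKE) = √(2 × 9.109 × 10⁻³¹ × 2.920 × 10⁻²¹) = 7.294 × 10⁻²⁶ kg·m/s.
λ = h/p = 6.626 × 10⁻³⁴ / 7.294 × 10⁻²⁶ = 9.08 × 10⁻⁹ m = 9080 pm.

λ = 9080 pm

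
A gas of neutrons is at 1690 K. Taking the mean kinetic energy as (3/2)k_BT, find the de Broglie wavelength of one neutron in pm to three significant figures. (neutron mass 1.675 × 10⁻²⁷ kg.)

λ = 61.2 pm

KE = (3/2)k_BT = 1.5 × 1.381 × 10⁻²³ × 1690 = 3.501 × 10⁻²⁰ J.
p = √(2mKE) = √(2 × 1.675 × 10⁻²⁷ × 3.501 × 10⁻²⁰) = 1.083 × 10⁻²³ kg·m/s.
λ = h/p = 6.12 × 10⁻¹¹ m = 61.2 pm.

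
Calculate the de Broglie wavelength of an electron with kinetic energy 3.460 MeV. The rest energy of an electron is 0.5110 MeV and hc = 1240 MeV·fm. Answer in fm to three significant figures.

λ = 315 fm

Total energy E = KE + m₀c² = 3.460 + 0.5110 = 3.9710 MeV.
(pc)² = E² − (m₀c²)² = (3.9710)² − (0.5110)² = 15.51 MeV², so pc = 3.938 MeV.
λ = hc/(pc) = 1240 MeV·fm / 3.938 MeV = 315 fm.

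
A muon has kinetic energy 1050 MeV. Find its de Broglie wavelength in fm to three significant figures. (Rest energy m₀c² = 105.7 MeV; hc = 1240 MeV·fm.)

λ = 1.08 fm

Total energy E = KE + m₀c² = 1050 + 105.7 = 1155.7 MeV.
(pc)² = E² − (m₀c²)² = (1155.7)² − (105.7)² = 1.324 × 10⁶ MeV², so pc = 1151 MeV.
λ = hc/(pc) = 1240 MeV·fm / 1151 MeV = 1.08 fm.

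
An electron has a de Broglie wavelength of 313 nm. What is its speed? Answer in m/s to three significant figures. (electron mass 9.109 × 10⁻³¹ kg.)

p = h/λ = 6.626 × 10⁻³⁴ / 3.130 × 10⁻⁷ = 2.117 × 10⁻²⁷ kg·m/s.
v = p/m = 2.117 × 10⁻²⁷ / 9.109 × 10⁻³¹ = 2.32 × 10³ m/s = 2320 m/s.

v = 2320 m/s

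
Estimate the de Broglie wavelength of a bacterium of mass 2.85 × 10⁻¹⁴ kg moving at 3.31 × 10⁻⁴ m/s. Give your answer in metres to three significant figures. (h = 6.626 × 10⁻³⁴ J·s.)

p = mv = 2.85 × 10⁻¹⁴ × 3.31 × 10⁻⁴ = 9.434 × 10⁻¹⁸ kg·m/s.
λ = h/p = 6.626 × 10⁻³⁴ / 9.434 × 10⁻¹⁸ = 7.02 × 10⁻¹⁷ m.

λ = 7.02 × 10⁻¹⁷ m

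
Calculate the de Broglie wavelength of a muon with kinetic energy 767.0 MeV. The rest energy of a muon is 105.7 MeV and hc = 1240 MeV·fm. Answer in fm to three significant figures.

Total energy E = KE + m₀c² = 767.0 + 105.7 = 872.7 MeV.
(pc)² = E² − (m₀c²)² = (872.7)² − (105.7)² = 7.504 × 10⁵ MeV², so pc = 866.3 MeV.
λ = hc/(pc) = 1240 MeV·fm / 866.3 MeV = 1.43 fm.

λ = 1.43 fm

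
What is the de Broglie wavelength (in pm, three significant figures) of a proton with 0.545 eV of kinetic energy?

λ = 38.8 pm

KE = 0.545 eV = 8.731 × 10⁻²⁰ J.
p = √(2mKE) = √(2 × 1.673 × 10⁻²⁷ × 8.731 × 10⁻²⁰) = 1.709 × 10⁻²³ kg·m/s.
λ = h/p = 6.626 × 10⁻³⁴ / 1.709 × 10⁻²³ = 3.88 × 10⁻¹¹ m = 38.8 pm.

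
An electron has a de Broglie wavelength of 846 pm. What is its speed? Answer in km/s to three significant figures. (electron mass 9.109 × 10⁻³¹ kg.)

p = h/λ = 6.626 × 10⁻³⁴ / 8.460 × 10⁻¹⁰ = 7.832 × 10⁻²⁵ kg·m/s.
v = p/m = 7.832 × 10⁻²⁵ / 9.109 × 10⁻³¹ = 8.60 × 10⁵ m/s = 860 km/s.

v = 860 km/s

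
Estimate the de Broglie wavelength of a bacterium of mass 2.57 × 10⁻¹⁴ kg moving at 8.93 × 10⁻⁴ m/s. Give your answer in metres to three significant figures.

p = mv = 2.57 × 10⁻¹⁴ × 8.93 × 10⁻⁴ = 2.295 × 10⁻¹⁷ kg·m/s.
λ = h/p = 6.626 × 10⁻³⁴ / 2.295 × 10⁻¹⁷ = 2.89 × 10⁻¹⁷ m.

λ = 2.89 × 10⁻¹⁷ m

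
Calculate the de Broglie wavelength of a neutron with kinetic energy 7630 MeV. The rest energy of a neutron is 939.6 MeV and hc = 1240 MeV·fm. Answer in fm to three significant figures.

Total energy E = KE + m₀c² = 7630 + 939.6 = 8569.6 MeV.
(pc)² = E² − (m₀c²)² = (8569.6)² − (939.6)² = 7.256 × 10⁷ MeV², so pc = 8518 MeV.
λ = hc/(pc) = 1240 MeV·fm / 8518 MeV = 0.146 fm.

λ = 0.146 fm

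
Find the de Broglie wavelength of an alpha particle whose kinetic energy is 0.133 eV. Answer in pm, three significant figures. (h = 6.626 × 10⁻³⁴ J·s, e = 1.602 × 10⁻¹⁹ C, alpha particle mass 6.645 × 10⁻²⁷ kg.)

KE = 0.133 eV = 2.131 × 10⁻²⁰ J.
p = √(2mKE) = √(2 × 6.645 × 10⁻²⁷ × 2.131 × 10⁻²⁰) = 1.683 × 10⁻²³ kg·m/s.
λ = h/p = 6.626 × 10⁻³⁴ / 1.683 × 10⁻²³ = 3.94 × 10⁻¹¹ m = 39.4 pm.

λ = 39.4 pm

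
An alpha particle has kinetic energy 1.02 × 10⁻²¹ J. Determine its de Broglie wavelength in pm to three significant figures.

λ = 180 pm

p = √(2mKE) = √(2 × 6.645 × 10⁻²⁷ × 1.020 × 10⁻²¹) = 3.682 × 10⁻²⁴ kg·m/s.
λ = h/p = 6.626 × 10⁻³⁴ / 3.682 × 10⁻²⁴ = 1.80 × 10⁻¹⁰ m = 180 pm.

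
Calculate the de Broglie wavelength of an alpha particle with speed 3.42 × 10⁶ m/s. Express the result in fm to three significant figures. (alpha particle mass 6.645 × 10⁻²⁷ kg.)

p = mv = 6.645 × 10⁻²⁷ × 3.42 × 10⁶ = 2.273 × 10⁻²⁰ kg·m/s.
λ = h/p = 6.626 × 10⁻³⁴ / 2.273 × 10⁻²⁰ = 2.92 × 10⁻¹⁴ m = 29.2 fm.

λ = 29.2 fm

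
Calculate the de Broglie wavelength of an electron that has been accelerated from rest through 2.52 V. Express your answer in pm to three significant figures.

λ = 773 pm

KE = eV = 1.602 × 10⁻¹⁹ × 2.520 = 4.037 × 10⁻¹⁹ J.
p = √(2mKE) = √(2 × 9.109 × 10⁻³¹ × 4.037 × 10⁻¹⁹) = 8.576 × 10⁻²⁵ kg·m/s.
λ = h/p = 6.626 × 10⁻³⁴ / 8.576 × 10⁻²⁵ = 7.73 × 10⁻¹⁰ m = 773 pm.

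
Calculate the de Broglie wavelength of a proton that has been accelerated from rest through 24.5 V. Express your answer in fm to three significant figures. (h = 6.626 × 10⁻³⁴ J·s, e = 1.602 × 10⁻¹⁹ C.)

λ = 5780 fm

KE = eV = 1.602 × 10⁻¹⁹ × 24.50 = 3.925 × 10⁻¹⁸ J.
p = √(2mKE) = √(2 × 1.673 × 10⁻²⁷ × 3.925 × 10⁻¹⁸) = 1.146 × 10⁻²² kg·m/s.
λ = h/p = 6.626 × 10⁻³⁴ / 1.146 × 10⁻²² = 5.78 × 10⁻¹² m = 5780 fm.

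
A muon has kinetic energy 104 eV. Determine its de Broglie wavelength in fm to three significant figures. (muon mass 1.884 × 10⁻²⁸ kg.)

KE = 104 eV = 1.666 × 10⁻¹⁷ J.
p = √(2mKE) = √(2 × 1.884 × 10⁻²⁸ × 1.666 × 10⁻¹⁷) = 7.923 × 10⁻²³ kg·m/s.
λ = h/p = 6.626 × 10⁻³⁴ / 7.923 × 10⁻²³ = 8.36 × 10⁻¹² m = 8360 fm.

λ = 8360 fm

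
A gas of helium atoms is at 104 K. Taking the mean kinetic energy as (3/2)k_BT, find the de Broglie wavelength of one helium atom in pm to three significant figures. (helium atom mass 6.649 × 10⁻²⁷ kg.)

KE = (3/2)k_BT = 1.5 × 1.381 × 10⁻²³ × 104 = 2.154 × 10⁻²¹ J.
p = √(2mKE) = √(2 × 6.649 × 10⁻²⁷ × 2.154 × 10⁻²¹) = 5.352 × 10⁻²⁴ kg·m/s.
λ = h/p = 1.24 × 10⁻¹⁰ m = 124 pm.

λ = 124 pm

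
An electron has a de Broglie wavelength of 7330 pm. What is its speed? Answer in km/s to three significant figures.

p = h/λ = 6.626 × 10⁻³⁴ / 7.330 × 10⁻⁹ = 9.040 × 10⁻²⁶ kg·m/s.
v = p/m = 9.040 × 10⁻²⁶ / 9.109 × 10⁻³¹ = 9.92 × 10⁴ m/s = 99.2 km/s.

v = 99.2 km/s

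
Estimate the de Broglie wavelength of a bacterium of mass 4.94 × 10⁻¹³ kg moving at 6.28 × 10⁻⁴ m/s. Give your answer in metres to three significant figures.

p = mv = 4.94 × 10⁻¹³ × 6.28 × 10⁻⁴ = 3.102 × 10⁻¹⁶ kg·m/s.
λ = h/p = 6.626 × 10⁻³⁴ / 3.102 × 10⁻¹⁶ = 2.14 × 10⁻¹⁸ m.

λ = 2.14 × 10⁻¹⁸ m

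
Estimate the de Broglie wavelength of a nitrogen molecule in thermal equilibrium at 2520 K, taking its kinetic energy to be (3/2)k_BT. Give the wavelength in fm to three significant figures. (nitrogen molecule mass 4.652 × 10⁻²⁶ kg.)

KE = (3/2)k_BT = 1.5 × 1.381 × 10⁻²³ × 2520 = 5.220 × 10⁻²⁰ J.
p = √(2mKE) = √(2 × 4.652 × 10⁻²⁶ × 5.220 × 10⁻²⁰) = 6.969 × 10⁻²³ kg·m/s.
λ = h/p = 9.51 × 10⁻¹² m = 9510 fm.

λ = 9510 fm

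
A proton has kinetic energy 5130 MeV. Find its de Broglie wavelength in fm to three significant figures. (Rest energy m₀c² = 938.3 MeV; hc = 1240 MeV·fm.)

Total energy E = KE + m₀c² = 5130 + 938.3 = 6068.3 MeV.
(pc)² = E² − (m₀c²)² = (6068.3)² − (938.3)² = 3.594 × 10⁷ MeV², so pc = 5995 MeV.
λ = hc/(pc) = 1240 MeV·fm / 5995 MeV = 0.207 fm.

λ = 0.207 fm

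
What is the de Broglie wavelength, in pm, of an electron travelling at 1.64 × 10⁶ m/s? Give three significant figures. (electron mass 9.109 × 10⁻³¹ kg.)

λ = 444 pm

p = mv = 9.109 × 10⁻³¹ × 1.64 × 10⁶ = 1.494 × 10⁻²⁴ kg·m/s.
λ = h/p = 6.626 × 10⁻³⁴ / 1.494 × 10⁻²⁴ = 4.44 × 10⁻¹⁰ m = 444 pm.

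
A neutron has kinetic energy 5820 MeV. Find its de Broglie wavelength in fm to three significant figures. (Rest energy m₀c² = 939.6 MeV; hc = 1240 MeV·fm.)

λ = 0.185 fm

Total energy E = KE + m₀c² = 5820 + 939.6 = 6759.6 MeV.
(pc)² = E² − (m₀c²)² = (6759.6)² − (939.6)² = 4.481 × 10⁷ MeV², so pc = 6694 MeV.
λ = hc/(pc) = 1240 MeV·fm / 6694 MeV = 0.185 fm.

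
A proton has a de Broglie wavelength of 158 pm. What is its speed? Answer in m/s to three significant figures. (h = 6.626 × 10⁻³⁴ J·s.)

p = h/λ = 6.626 × 10⁻³⁴ / 1.580 × 10⁻¹⁰ = 4.194 × 10⁻²⁴ kg·m/s.
v = p/m = 4.194 × 10⁻²⁴ / 1.673 × 10⁻²⁷ = 2.51 × 10³ m/s = 2510 m/s.

v = 2510 m/s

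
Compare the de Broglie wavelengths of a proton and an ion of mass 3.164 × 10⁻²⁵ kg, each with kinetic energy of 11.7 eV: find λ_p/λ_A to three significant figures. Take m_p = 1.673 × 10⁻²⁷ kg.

λ_p/λ_A = 13.8

At fixed KE, p = √(2mKE) so λ = h/p ∝ 1/√m.
λ_p/λ_A = √(m_A/m_p) = √(3.164 × 10⁻²⁵/1.673 × 10⁻²⁷) = √(189.1) = 13.8.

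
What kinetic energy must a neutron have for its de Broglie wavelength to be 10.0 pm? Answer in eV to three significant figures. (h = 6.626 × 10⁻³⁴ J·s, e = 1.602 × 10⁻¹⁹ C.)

p = h/λ = 6.626 × 10⁻³⁴ / 1.000 × 10⁻¹¹ = 6.626 × 10⁻²³ kg·m/s.
KE = p²/(2m) = (6.626 × 10⁻²³)² / (2 × 1.675 × 10⁻²⁷) = 1.311 × 10⁻¹⁸ J = 8.18 eV.

KE = 8.18 eV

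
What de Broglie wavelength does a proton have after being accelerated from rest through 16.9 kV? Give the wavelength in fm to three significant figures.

KE = eV = 1.602 × 10⁻¹⁹ × 1.690 × 10⁴ = 2.707 × 10⁻¹⁵ J.
p = √(2mKE) = √(2 × 1.673 × 10⁻²⁷ × 2.707 × 10⁻¹⁵) = 3.010 × 10⁻²¹ kg·m/s.
λ = h/p = 6.626 × 10⁻³⁴ / 3.010 × 10⁻²¹ = 2.20 × 10⁻¹³ m = 220 fm.

λ = 220 fm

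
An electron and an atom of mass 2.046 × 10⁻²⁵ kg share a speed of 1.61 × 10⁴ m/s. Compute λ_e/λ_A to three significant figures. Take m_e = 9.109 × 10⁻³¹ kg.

At fixed v, p = mv so λ = h/(mv) ∝ 1/m.
λ_e/λ_A = m_A/m_e = 2.046 × 10⁻²⁵/9.109 × 10⁻³¹ = 2.25 × 10⁵.

λ_e/λ_A = 2.25 × 10⁵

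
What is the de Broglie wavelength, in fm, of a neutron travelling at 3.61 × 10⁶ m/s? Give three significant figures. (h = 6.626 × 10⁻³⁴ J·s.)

λ = 110 fm

p = mv = 1.675 × 10⁻²⁷ × 3.61 × 10⁶ = 6.047 × 10⁻²¹ kg·m/s.
λ = h/p = 6.626 × 10⁻³⁴ / 6.047 × 10⁻²¹ = 1.10 × 10⁻¹³ m = 110 fm.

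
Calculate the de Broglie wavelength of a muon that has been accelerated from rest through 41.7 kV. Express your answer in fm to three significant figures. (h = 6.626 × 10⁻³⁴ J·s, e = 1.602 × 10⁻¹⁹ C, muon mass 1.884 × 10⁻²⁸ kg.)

λ = 418 fm

KE = eV = 1.602 × 10⁻¹⁹ × 4.170 × 10⁴ = 6.680 × 10⁻¹⁵ J.
p = √(2mKE) = √(2 × 1.884 × 10⁻²⁸ × 6.680 × 10⁻¹⁵) = 1.587 × 10⁻²¹ kg·m/s.
λ = h/p = 6.626 × 10⁻³⁴ / 1.587 × 10⁻²¹ = 4.18 × 10⁻¹³ m = 418 fm.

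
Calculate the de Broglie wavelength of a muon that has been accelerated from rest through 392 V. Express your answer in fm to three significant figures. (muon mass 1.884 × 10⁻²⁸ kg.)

λ = 4310 fm

KE = eV = 1.602 × 10⁻¹⁹ × 392.0 = 6.280 × 10⁻¹⁷ J.
p = √(2mKE) = √(2 × 1.884 × 10⁻²⁸ × 6.280 × 10⁻¹⁷) = 1.538 × 10⁻²² kg·m/s.
λ = h/p = 6.626 × 10⁻³⁴ / 1.538 × 10⁻²² = 4.31 × 10⁻¹² m = 4310 fm.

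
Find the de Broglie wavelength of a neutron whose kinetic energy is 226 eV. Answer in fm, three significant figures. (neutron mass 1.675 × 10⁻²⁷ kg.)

λ = 1900 fm

KE = 226 eV = 3.621 × 10⁻¹⁷ J.
p = √(2mKE) = √(2 × 1.675 × 10⁻²⁷ × 3.621 × 10⁻¹⁷) = 3.483 × 10⁻²² kg·m/s.
λ = h/p = 6.626 × 10⁻³⁴ / 3.483 × 10⁻²² = 1.90 × 10⁻¹² m = 1900 fm.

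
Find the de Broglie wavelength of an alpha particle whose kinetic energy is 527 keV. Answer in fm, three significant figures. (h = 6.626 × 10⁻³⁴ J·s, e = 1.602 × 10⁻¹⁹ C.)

λ = 19.8 fm

KE = 527 keV = 8.443 × 10⁻¹⁴ J.
p = √(2mKE) = √(2 × 6.645 × 10⁻²⁷ × 8.443 × 10⁻¹⁴) = 3.350 × 10⁻²⁰ kg·m/s.
λ = h/p = 6.626 × 10⁻³⁴ / 3.350 × 10⁻²⁰ = 1.98 × 10⁻¹⁴ m = 19.8 fm.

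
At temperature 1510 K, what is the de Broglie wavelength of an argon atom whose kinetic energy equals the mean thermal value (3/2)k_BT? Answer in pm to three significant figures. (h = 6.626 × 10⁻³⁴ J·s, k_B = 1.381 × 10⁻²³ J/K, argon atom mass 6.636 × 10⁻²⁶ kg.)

KE = (3/2)k_BT = 1.5 × 1.381 × 10⁻²³ × 1510 = 3.128 × 10⁻²⁰ J.
p = √(2mKE) = √(2 × 6.636 × 10⁻²⁶ × 3.128 × 10⁻²⁰) = 6.443 × 10⁻²³ kg·m/s.
λ = h/p = 1.03 × 10⁻¹¹ m = 10.3 pm.

λ = 10.3 pm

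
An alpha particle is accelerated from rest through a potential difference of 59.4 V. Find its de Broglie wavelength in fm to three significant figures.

λ = 1320 fm

KE = 2eV = 2 × 1.602 × 10⁻¹⁹ × 59.40 = 1.903 × 10⁻¹⁷ J.
p = √(2mKE) = √(2 × 6.645 × 10⁻²⁷ × 1.903 × 10⁻¹⁷) = 5.029 × 10⁻²² kg·m/s.
λ = h/p = 6.626 × 10⁻³⁴ / 5.029 × 10⁻²² = 1.32 × 10⁻¹² m = 1320 fm.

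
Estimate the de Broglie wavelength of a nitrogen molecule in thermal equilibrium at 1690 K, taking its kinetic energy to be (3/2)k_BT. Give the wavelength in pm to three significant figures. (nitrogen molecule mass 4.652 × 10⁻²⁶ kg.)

λ = 11.6 pm

KE = (3/2)k_BT = 1.5 × 1.381 × 10⁻²³ × 1690 = 3.501 × 10⁻²⁰ J.
p = √(2mKE) = √(2 × 4.652 × 10⁻²⁶ × 3.501 × 10⁻²⁰) = 5.707 × 10⁻²³ kg·m/s.
λ = h/p = 1.16 × 10⁻¹¹ m = 11.6 pm.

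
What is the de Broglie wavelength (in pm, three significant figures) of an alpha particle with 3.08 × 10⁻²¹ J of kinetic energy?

λ = 104 pm

p = √(2mKE) = √(2 × 6.645 × 10⁻²⁷ × 3.080 × 10⁻²¹) = 6.398 × 10⁻²⁴ kg·m/s.
λ = h/p = 6.626 × 10⁻³⁴ / 6.398 × 10⁻²⁴ = 1.04 × 10⁻¹⁰ m = 104 pm.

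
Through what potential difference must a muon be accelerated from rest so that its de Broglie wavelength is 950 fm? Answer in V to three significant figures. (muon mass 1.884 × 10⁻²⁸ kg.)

V = 8060 V

p = h/λ = 6.626 × 10⁻³⁴ / 9.500 × 10⁻¹³ = 6.975 × 10⁻²² kg·m/s.
KE = p²/(2m) = 1.291 × 10⁻¹⁵ J.
V = KE/e = 1.291 × 10⁻¹⁵ / (1.602 × 10⁻¹⁹) = 8060 V.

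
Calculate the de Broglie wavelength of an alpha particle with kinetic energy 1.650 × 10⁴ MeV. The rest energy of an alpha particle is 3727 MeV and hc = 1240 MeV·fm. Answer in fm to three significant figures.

λ = 0.0624 fm

Total energy E = KE + m₀c² = 1.650 × 10⁴ + 3727 = 20227 MeV.
(pc)² = E² − (m₀c²)² = (20227)² − (3727)² = 3.952 × 10⁸ MeV², so pc = 1.988 × 10⁴ MeV.
λ = hc/(pc) = 1240 MeV·fm / 1.988 × 10⁴ MeV = 0.0624 fm.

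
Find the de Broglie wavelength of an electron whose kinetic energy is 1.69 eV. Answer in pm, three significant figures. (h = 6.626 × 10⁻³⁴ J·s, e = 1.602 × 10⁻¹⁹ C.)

KE = 1.69 eV = 2.707 × 10⁻¹⁹ J.
p = √(2mKE) = √(2 × 9.109 × 10⁻³¹ × 2.707 × 10⁻¹⁹) = 7.023 × 10⁻²⁵ kg·m/s.
λ = h/p = 6.626 × 10⁻³⁴ / 7.023 × 10⁻²⁵ = 9.43 × 10⁻¹⁰ m = 943 pm.

λ = 943 pm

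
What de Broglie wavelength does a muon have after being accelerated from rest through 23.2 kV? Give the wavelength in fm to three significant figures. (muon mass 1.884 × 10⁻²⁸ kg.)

λ = 560 fm

KE = eV = 1.602 × 10⁻¹⁹ × 2.320 × 10⁴ = 3.717 × 10⁻¹⁵ J.
p = √(2mKE) = √(2 × 1.884 × 10⁻²⁸ × 3.717 × 10⁻¹⁵) = 1.183 × 10⁻²¹ kg·m/s.
λ = h/p = 6.626 × 10⁻³⁴ / 1.183 × 10⁻²¹ = 5.60 × 10⁻¹³ m = 560 fm.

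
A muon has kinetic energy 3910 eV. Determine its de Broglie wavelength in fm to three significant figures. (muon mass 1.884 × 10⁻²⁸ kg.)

KE = 3910 eV = 6.264 × 10⁻¹⁶ J.
p = √(2mKE) = √(2 × 1.884 × 10⁻²⁸ × 6.264 × 10⁻¹⁶) = 4.858 × 10⁻²² kg·m/s.
λ = h/p = 6.626 × 10⁻³⁴ / 4.858 × 10⁻²² = 1.36 × 10⁻¹² m = 1360 fm.

λ = 1360 fm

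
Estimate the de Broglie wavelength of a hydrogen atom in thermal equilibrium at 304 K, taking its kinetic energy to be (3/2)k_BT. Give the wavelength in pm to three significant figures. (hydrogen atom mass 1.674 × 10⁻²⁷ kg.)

KE = (3/2)k_BT = 1.5 × 1.381 × 10⁻²³ × 304 = 6.297 × 10⁻²¹ J.
p = √(2mKE) = √(2 × 1.674 × 10⁻²⁷ × 6.297 × 10⁻²¹) = 4.592 × 10⁻²⁴ kg·m/s.
λ = h/p = 1.44 × 10⁻¹⁰ m = 144 pm.

λ = 144 pm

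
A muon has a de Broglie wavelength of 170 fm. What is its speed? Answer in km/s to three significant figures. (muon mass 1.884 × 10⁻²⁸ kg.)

v = 2.07 × 10⁴ km/s

p = h/λ = 6.626 × 10⁻³⁴ / 1.700 × 10⁻¹³ = 3.898 × 10⁻²¹ kg·m/s.
v = p/m = 3.898 × 10⁻²¹ / 1.884 × 10⁻²⁸ = 2.07 × 10⁷ m/s = 2.07 × 10⁴ km/s.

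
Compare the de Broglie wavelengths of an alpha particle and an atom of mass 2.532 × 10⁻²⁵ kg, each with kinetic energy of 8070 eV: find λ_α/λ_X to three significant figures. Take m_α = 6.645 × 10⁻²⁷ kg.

At fixed KE, p = √(2mKE) so λ = h/p ∝ 1/√m.
λ_α/λ_X = √(m_X/m_α) = √(2.532 × 10⁻²⁵/6.645 × 10⁻²⁷) = √(38.10) = 6.17.

λ_α/λ_X = 6.17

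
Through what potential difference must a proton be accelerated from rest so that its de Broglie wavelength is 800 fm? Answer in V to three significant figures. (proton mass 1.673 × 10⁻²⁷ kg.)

V = 1280 V

p = h/λ = 6.626 × 10⁻³⁴ / 8.000 × 10⁻¹³ = 8.282 × 10⁻²² kg·m/s.
KE = p²/(2m) = 2.050 × 10⁻¹⁶ J.
V = KE/e = 2.050 × 10⁻¹⁶ / (1.602 × 10⁻¹⁹) = 1280 V.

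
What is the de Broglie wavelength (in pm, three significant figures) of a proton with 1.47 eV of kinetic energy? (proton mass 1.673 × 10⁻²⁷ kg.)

λ = 23.6 pm

KE = 1.47 eV = 2.355 × 10⁻¹⁹ J.
p = √(2mKE) = √(2 × 1.673 × 10⁻²⁷ × 2.355 × 10⁻¹⁹) = 2.807 × 10⁻²³ kg·m/s.
λ = h/p = 6.626 × 10⁻³⁴ / 2.807 × 10⁻²³ = 2.36 × 10⁻¹¹ m = 23.6 pm.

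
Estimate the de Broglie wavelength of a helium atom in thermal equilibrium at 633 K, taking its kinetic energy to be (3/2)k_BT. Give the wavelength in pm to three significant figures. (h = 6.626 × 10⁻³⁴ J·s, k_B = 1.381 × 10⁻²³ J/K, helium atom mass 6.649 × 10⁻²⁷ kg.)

KE = (3/2)k_BT = 1.5 × 1.381 × 10⁻²³ × 633 = 1.311 × 10⁻²⁰ J.
p = √(2mKE) = √(2 × 6.649 × 10⁻²⁷ × 1.311 × 10⁻²⁰) = 1.320 × 10⁻²³ kg·m/s.
λ = h/p = 5.02 × 10⁻¹¹ m = 50.2 pm.

λ = 50.2 pm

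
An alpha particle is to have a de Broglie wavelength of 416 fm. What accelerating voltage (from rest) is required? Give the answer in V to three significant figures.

p = h/λ = 6.626 × 10⁻³⁴ / 4.160 × 10⁻¹³ = 1.593 × 10⁻²¹ kg·m/s.
KE = p²/(2m) = 1.909 × 10⁻¹⁶ J.
V = KE/2e = 1.909 × 10⁻¹⁶ / (2 × 1.602 × 10⁻¹⁹) = 596 V.

V = 596 V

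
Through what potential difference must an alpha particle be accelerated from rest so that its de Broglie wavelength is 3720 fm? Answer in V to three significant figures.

V = 7.45 V

p = h/λ = 6.626 × 10⁻³⁴ / 3.720 × 10⁻¹² = 1.781 × 10⁻²² kg·m/s.
KE = p²/(2m) = 2.387 × 10⁻¹⁸ J.
V = KE/2e = 2.387 × 10⁻¹⁸ / (2 × 1.602 × 10⁻¹⁹) = 7.45 V.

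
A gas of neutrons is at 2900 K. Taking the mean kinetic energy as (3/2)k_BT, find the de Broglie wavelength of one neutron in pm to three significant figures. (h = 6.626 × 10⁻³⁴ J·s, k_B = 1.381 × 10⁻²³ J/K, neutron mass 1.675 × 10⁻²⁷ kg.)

KE = (3/2)k_BT = 1.5 × 1.381 × 10⁻²³ × 2900 = 6.007 × 10⁻²⁰ J.
p = √(2mKE) = √(2 × 1.675 × 10⁻²⁷ × 6.007 × 10⁻²⁰) = 1.419 × 10⁻²³ kg·m/s.
λ = h/p = 4.67 × 10⁻¹¹ m = 46.7 pm.

λ = 46.7 pm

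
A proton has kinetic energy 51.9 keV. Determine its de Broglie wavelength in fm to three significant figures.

KE = 51.9 keV = 8.314 × 10⁻¹⁵ J.
p = √(2mKE) = √(2 × 1.673 × 10⁻²⁷ × 8.314 × 10⁻¹⁵) = 5.274 × 10⁻²¹ kg·m/s.
λ = h/p = 6.626 × 10⁻³⁴ / 5.274 × 10⁻²¹ = 1.26 × 10⁻¹³ m = 126 fm.

λ = 126 fm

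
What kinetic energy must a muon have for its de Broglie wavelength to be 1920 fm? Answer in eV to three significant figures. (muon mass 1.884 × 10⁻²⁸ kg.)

KE = 1970 eV

p = h/λ = 6.626 × 10⁻³⁴ / 1.920 × 10⁻¹² = 3.451 × 10⁻²² kg·m/s.
KE = p²/(2m) = (3.451 × 10⁻²²)² / (2 × 1.884 × 10⁻²⁸) = 3.161 × 10⁻¹⁶ J = 1970 eV.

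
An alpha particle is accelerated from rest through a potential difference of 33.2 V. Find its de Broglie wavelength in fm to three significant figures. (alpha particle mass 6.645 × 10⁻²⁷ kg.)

λ = 1760 fm

KE = 2eV = 2 × 1.602 × 10⁻¹⁹ × 33.20 = 1.064 × 10⁻¹⁷ J.
p = √(2mKE) = √(2 × 6.645 × 10⁻²⁷ × 1.064 × 10⁻¹⁷) = 3.760 × 10⁻²² kg·m/s.
λ = h/p = 6.626 × 10⁻³⁴ / 3.760 × 10⁻²² = 1.76 × 10⁻¹² m = 1760 fm.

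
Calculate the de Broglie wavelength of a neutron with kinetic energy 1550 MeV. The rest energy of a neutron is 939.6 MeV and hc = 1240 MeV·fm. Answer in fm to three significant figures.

Total energy E = KE + m₀c² = 1550 + 939.6 = 2489.6 MeV.
(pc)² = E² − (m₀c²)² = (2489.6)² − (939.6)² = 5.315 × 10⁶ MeV², so pc = 2305 MeV.
λ = hc/(pc) = 1240 MeV·fm / 2305 MeV = 0.538 fm.

λ = 0.538 fm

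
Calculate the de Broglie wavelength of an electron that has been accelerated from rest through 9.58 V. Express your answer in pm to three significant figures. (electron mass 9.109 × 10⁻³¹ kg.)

λ = 396 pm

KE = eV = 1.602 × 10⁻¹⁹ × 9.580 = 1.535 × 10⁻¹⁸ J.
p = √(2mKE) = √(2 × 9.109 × 10⁻³¹ × 1.535 × 10⁻¹⁸) = 1.672 × 10⁻²⁴ kg·m/s.
λ = h/p = 6.626 × 10⁻³⁴ / 1.672 × 10⁻²⁴ = 3.96 × 10⁻¹⁰ m = 396 pm.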